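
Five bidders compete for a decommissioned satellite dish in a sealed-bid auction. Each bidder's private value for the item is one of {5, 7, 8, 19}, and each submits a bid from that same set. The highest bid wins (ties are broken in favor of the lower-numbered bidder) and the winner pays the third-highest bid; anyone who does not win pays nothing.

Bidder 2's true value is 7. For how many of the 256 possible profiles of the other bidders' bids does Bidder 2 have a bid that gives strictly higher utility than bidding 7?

Others bid (5, 5, 5, 8): truth gives 0; bid 8 gives 2 > 0. Violating.
Others bid (5, 5, 5, 19): truth gives 0; bid 19 gives 2 > 0. Violating.
Others bid (5, 5, 8, 5): truth gives 0; bid 8 gives 2 > 0. Violating.
Others bid (5, 5, 19, 5): truth gives 0; bid 19 gives 2 > 0. Violating.
Others bid (5, 5, 5, 5): truth gives 2; no alternative beats it.
Others bid (5, 5, 5, 7): truth gives 2; no alternative beats it.
(Checking all 256 profiles: 8 have a profitable deviation, 248 do not.)

8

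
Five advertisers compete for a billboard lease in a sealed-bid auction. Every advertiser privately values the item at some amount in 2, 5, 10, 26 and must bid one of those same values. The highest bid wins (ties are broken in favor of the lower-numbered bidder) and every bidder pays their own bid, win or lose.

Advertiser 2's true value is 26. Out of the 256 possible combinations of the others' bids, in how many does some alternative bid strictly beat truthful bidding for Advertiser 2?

Others bid (2, 2, 2, 2): truth gives 0; bid 5 gives 21 > 0. Violating.
Others bid (2, 2, 2, 5): truth gives 0; bid 5 gives 21 > 0. Violating.
Others bid (2, 2, 2, 10): truth gives 0; bid 10 gives 16 > 0. Violating.
Others bid (2, 2, 5, 2): truth gives 0; bid 5 gives 21 > 0. Violating.
Others bid (2, 2, 2, 26): truth gives 0; no alternative beats it.
Others bid (2, 2, 5, 26): truth gives 0; no alternative beats it.
(Checking all 256 profiles: 118 have a profitable deviation, 138 do not.)

118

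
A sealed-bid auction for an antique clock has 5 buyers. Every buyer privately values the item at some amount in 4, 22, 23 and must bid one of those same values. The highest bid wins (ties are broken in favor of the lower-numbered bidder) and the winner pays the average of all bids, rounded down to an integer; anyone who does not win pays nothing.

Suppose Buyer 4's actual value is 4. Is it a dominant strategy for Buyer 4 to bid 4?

Check each profile of the others' bids and compare truth against every alternative bid.
Others bid (4, 4, 4, 22): truth gives 0, best alternative gives -7.
Others bid (4, 4, 4, 4): truth gives 0, best alternative gives -3.
Others bid (4, 4, 4, 23): truth gives 0, best alternative gives 0.
Others bid (4, 4, 22, 4): truth gives 0, best alternative gives 0.
Others bid (4, 4, 22, 22): truth gives 0, best alternative gives 0.
Others bid (4, 4, 22, 23): truth gives 0, best alternative gives 0.
(Remaining 75 profiles checked similarly; truth is weakly best in each.)
In every case the truthful bid is at least as good as any alternative, so it is a dominant strategy.

Yes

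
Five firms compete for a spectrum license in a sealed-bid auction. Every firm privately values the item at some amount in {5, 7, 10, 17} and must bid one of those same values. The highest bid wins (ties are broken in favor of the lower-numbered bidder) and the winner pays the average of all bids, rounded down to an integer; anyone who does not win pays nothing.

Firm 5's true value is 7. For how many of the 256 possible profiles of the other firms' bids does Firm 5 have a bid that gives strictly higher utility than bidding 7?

Others bid (5, 5, 5, 7): truth gives 0; bid 10 gives 1 > 0. Violating.
Others bid (5, 5, 7, 5): truth gives 0; bid 10 gives 1 > 0. Violating.
Others bid (5, 5, 7, 7): truth gives 0; bid 10 gives 1 > 0. Violating.
Others bid (5, 7, 5, 5): truth gives 0; bid 10 gives 1 > 0. Violating.
Others bid (5, 5, 5, 5): truth gives 2; no alternative beats it.
Others bid (5, 5, 5, 10): truth gives 0; no alternative beats it.
(Checking all 256 profiles: 10 have a profitable deviation, 246 do not.)

10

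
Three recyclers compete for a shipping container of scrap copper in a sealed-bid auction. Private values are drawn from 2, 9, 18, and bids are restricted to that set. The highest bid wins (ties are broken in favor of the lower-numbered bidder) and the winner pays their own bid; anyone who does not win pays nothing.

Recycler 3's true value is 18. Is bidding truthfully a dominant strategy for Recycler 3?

No

Consider the case where Recycler 1 bids 2 and Recycler 2 bids 2.
Truthful bid 18: wins, pays 18, utility 18 - 18 = 0.
Bid 9 instead: wins, pays 9, utility 18 - 9 = 9.
Since 9 > 0, bidding 9 is strictly better here, so truthful bidding is not dominant.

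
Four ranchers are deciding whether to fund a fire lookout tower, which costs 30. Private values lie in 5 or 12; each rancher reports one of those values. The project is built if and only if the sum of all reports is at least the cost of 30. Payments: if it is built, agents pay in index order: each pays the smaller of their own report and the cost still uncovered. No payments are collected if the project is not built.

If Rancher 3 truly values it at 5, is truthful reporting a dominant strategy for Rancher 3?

Yes

Check each profile of the others' reports and compare truth against every alternative report.
Others report (5, 5, 12): truth gives 0, best alternative gives -7.
Others report (5, 12, 5): truth gives 0, best alternative gives -7.
Others report (5, 12, 12): truth gives 0, best alternative gives -7.
Others report (12, 5, 5): truth gives 0, best alternative gives -7.
Others report (12, 5, 12): truth gives 0, best alternative gives -7.
Others report (12, 12, 5): truth gives 0, best alternative gives -1.
(Remaining 2 profiles checked similarly; truth is weakly best in each.)
In every case the truthful report is at least as good as any alternative, so it is a dominant strategy.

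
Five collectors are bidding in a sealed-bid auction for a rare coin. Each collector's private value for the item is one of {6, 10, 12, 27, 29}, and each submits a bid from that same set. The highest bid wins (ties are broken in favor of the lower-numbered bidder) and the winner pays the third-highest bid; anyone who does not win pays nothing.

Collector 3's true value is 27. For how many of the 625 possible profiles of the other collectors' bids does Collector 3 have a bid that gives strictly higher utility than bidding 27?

108

Others bid (6, 6, 6, 29): truth gives 0; bid 29 gives 21 > 0. Violating.
Others bid (6, 6, 10, 29): truth gives 0; bid 29 gives 17 > 0. Violating.
Others bid (6, 6, 12, 29): truth gives 0; bid 29 gives 15 > 0. Violating.
Others bid (6, 6, 29, 6): truth gives 0; bid 29 gives 21 > 0. Violating.
Others bid (6, 6, 6, 6): truth gives 21; no alternative beats it.
Others bid (6, 6, 6, 10): truth gives 21; no alternative beats it.
(Checking all 625 profiles: 108 have a profitable deviation, 517 do not.)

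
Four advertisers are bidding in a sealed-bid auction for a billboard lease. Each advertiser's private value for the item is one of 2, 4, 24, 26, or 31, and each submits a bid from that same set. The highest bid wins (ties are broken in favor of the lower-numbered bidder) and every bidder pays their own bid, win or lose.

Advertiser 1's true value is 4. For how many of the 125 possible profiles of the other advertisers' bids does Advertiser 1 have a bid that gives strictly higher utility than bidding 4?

118

Others bid (2, 2, 2): truth gives 0; bid 2 gives 2 > 0. Violating.
Others bid (2, 2, 24): truth gives -4; bid 2 gives -2 > -4. Violating.
Others bid (2, 2, 26): truth gives -4; bid 2 gives -2 > -4. Violating.
Others bid (2, 2, 31): truth gives -4; bid 2 gives -2 > -4. Violating.
Others bid (2, 2, 4): truth gives 0; no alternative beats it.
Others bid (2, 4, 2): truth gives 0; no alternative beats it.
(Checking all 125 profiles: 118 have a profitable deviation, 7 do not.)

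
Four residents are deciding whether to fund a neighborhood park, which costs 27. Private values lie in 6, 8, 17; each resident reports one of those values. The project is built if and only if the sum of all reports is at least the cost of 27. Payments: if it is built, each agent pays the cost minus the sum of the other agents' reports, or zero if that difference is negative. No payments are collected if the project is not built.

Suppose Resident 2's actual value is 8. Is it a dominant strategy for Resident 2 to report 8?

Check each profile of the others' reports and compare truth against every alternative report.
Others report (6, 6, 17): truth gives 8, best alternative gives 8.
Others report (6, 8, 17): truth gives 8, best alternative gives 8.
Others report (6, 17, 6): truth gives 8, best alternative gives 8.
Others report (6, 17, 8): truth gives 8, best alternative gives 8.
Others report (6, 17, 17): truth gives 8, best alternative gives 8.
Others report (8, 6, 17): truth gives 8, best alternative gives 8.
(Remaining 21 profiles checked similarly; truth is weakly best in each.)
In every case the truthful report is at least as good as any alternative, so it is a dominant strategy.

Yes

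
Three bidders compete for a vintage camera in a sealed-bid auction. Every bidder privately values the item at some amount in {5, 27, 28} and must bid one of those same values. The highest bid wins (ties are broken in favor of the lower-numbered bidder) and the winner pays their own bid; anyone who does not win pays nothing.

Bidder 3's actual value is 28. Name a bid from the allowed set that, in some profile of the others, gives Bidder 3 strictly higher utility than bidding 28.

27

Suppose Bidder 1 bids 5 and Bidder 2 bids 5.
Bid 28: wins, pays 28, utility 28 - 28 = 0.
Bid 27: wins, pays 27, utility 28 - 27 = 1.
So bidding 27 beats truth here (1 > 0).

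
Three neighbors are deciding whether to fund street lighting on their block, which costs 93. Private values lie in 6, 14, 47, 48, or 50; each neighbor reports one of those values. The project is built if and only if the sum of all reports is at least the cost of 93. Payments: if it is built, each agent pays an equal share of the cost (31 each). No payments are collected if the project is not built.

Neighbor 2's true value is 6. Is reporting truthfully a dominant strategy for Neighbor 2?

Check each profile of the others' reports and compare truth against every alternative report.
Others report (47, 47): truth gives -25, best alternative gives -25.
Others report (47, 48): truth gives -25, best alternative gives -25.
Others report (47, 50): truth gives -25, best alternative gives -25.
Others report (48, 47): truth gives -25, best alternative gives -25.
Others report (48, 48): truth gives -25, best alternative gives -25.
Others report (48, 50): truth gives -25, best alternative gives -25.
(Remaining 19 profiles checked similarly; truth is weakly best in each.)
In every case the truthful report is at least as good as any alternative, so it is a dominant strategy.

Yes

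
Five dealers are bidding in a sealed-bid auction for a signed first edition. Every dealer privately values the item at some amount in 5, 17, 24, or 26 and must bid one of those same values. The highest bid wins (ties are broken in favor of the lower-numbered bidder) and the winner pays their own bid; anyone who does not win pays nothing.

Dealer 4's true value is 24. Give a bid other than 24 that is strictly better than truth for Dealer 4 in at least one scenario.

17

Suppose Dealer 1 bids 5, Dealer 2 bids 5, Dealer 3 bids 5 and Dealer 5 bids 5.
Bid 24: wins, pays 24, utility 24 - 24 = 0.
Bid 17: wins, pays 17, utility 24 - 17 = 7.
So bidding 17 beats truth here (7 > 0).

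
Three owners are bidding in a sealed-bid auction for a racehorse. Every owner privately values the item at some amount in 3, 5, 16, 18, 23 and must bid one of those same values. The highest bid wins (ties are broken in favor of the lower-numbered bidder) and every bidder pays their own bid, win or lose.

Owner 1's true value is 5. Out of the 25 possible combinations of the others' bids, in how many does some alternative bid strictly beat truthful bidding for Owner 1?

Others bid (3, 3): truth gives 0; bid 3 gives 2 > 0. Violating.
Others bid (3, 16): truth gives -5; bid 3 gives -3 > -5. Violating.
Others bid (3, 18): truth gives -5; bid 3 gives -3 > -5. Violating.
Others bid (3, 23): truth gives -5; bid 3 gives -3 > -5. Violating.
Others bid (3, 5): truth gives 0; no alternative beats it.
Others bid (5, 3): truth gives 0; no alternative beats it.
(Checking all 25 profiles: 22 have a profitable deviation, 3 do not.)

22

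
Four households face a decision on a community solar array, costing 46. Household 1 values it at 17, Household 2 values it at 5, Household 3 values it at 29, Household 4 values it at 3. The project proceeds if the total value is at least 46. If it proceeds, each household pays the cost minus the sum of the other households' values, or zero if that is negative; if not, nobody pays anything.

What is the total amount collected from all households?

Total value 54 ≥ cost 46, so it is built.
Household 1: others sum to 37; max(0, 46 - 37) = 9.
Household 2: others sum to 49; max(0, 46 - 49) = 0.
Household 3: others sum to 25; max(0, 46 - 25) = 21.
Household 4: others sum to 51; max(0, 46 - 51) = 0.
Total collected = 9 + 0 + 21 + 0 = 30.

30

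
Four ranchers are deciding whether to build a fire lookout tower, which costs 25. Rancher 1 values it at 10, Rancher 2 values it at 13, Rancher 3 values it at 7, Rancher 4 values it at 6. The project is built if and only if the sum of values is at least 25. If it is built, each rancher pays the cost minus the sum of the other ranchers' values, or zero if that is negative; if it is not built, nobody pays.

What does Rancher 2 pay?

Total value 36 ≥ cost 25, so the project is built.
The other ranchers' values sum to 23.
Cost minus that sum is 25 - 23 = 2.

2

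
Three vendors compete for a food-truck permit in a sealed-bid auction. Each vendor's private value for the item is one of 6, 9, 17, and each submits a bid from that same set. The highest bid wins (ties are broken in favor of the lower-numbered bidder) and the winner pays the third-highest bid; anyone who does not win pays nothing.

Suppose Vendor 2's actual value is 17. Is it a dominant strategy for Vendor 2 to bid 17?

Check each profile of the others' bids and compare truth against every alternative bid.
Others bid (6, 17): truth gives 11, best alternative gives 0.
Others bid (9, 6): truth gives 11, best alternative gives 0.
Others bid (9, 9): truth gives 8, best alternative gives 0.
Others bid (9, 17): truth gives 8, best alternative gives 0.
Others bid (6, 6): truth gives 11, best alternative gives 11.
Others bid (6, 9): truth gives 11, best alternative gives 11.
(Remaining 3 profiles checked similarly; truth is weakly best in each.)
In every case the truthful bid is at least as good as any alternative, so it is a dominant strategy.

Yes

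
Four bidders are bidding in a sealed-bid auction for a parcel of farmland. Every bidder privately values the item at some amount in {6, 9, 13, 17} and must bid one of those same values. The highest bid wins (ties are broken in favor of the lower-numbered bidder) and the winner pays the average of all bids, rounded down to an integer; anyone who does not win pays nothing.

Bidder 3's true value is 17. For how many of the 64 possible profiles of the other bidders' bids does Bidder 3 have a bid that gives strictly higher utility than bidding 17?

12

Others bid (6, 6, 6): truth gives 9; bid 9 gives 11 > 9. Violating.
Others bid (6, 6, 9): truth gives 8; bid 9 gives 10 > 8. Violating.
Others bid (6, 6, 13): truth gives 7; bid 13 gives 8 > 7. Violating.
Others bid (6, 9, 6): truth gives 8; bid 13 gives 9 > 8. Violating.
Others bid (6, 6, 17): truth gives 6; no alternative beats it.
Others bid (6, 9, 17): truth gives 5; no alternative beats it.
(Checking all 64 profiles: 12 have a profitable deviation, 52 do not.)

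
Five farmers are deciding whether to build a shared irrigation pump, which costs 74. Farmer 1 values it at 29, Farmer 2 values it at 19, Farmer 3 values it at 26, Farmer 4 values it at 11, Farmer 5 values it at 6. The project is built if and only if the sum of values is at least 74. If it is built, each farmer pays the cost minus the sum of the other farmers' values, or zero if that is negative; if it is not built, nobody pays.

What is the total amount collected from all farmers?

23

Total value 91 ≥ cost 74, so it is built.
Farmer 1: others sum to 62; max(0, 74 - 62) = 12.
Farmer 2: others sum to 72; max(0, 74 - 72) = 2.
Farmer 3: others sum to 65; max(0, 74 - 65) = 9.
Farmer 4: others sum to 80; max(0, 74 - 80) = 0.
Farmer 5: others sum to 85; max(0, 74 - 85) = 0.
Total collected = 12 + 2 + 9 + 0 + 0 = 23.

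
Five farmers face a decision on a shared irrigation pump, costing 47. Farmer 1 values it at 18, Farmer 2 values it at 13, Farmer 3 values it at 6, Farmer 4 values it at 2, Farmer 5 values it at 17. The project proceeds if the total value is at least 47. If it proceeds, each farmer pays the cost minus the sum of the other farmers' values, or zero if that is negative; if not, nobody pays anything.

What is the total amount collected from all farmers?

Total value 56 ≥ cost 47, so it is built.
Farmer 1: others sum to 38; max(0, 47 - 38) = 9.
Farmer 2: others sum to 43; max(0, 47 - 43) = 4.
Farmer 3: others sum to 50; max(0, 47 - 50) = 0.
Farmer 4: others sum to 54; max(0, 47 - 54) = 0.
Farmer 5: others sum to 39; max(0, 47 - 39) = 8.
Total collected = 9 + 4 + 0 + 0 + 8 = 21.

21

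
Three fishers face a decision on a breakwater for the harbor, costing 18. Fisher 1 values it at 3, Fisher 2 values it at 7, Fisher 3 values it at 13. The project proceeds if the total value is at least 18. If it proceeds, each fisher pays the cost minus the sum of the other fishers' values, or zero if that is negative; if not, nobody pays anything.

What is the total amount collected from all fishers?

10

Total value 23 ≥ cost 18, so it is built.
Fisher 1: others sum to 20; max(0, 18 - 20) = 0.
Fisher 2: others sum to 16; max(0, 18 - 16) = 2.
Fisher 3: others sum to 10; max(0, 18 - 10) = 8.
Total collected = 0 + 2 + 8 = 10.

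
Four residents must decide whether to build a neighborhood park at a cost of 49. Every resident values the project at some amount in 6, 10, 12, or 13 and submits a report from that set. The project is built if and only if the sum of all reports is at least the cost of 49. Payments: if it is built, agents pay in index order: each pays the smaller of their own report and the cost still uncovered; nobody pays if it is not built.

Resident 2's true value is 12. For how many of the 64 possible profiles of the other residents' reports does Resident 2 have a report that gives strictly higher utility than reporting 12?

1

Others report (13, 13, 13): truth gives 0; report 10 gives 2 > 0. Violating.
Others report (6, 6, 6): truth gives 0; no alternative beats it.
Others report (6, 6, 10): truth gives 0; no alternative beats it.
(Checking all 64 profiles: 1 has a profitable deviation, 63 do not.)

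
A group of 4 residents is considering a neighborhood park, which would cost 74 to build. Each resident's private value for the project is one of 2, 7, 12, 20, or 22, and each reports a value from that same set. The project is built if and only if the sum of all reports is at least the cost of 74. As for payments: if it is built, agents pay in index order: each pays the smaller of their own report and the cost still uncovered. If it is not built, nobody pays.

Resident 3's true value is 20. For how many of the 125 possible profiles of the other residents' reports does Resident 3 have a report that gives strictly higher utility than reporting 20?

Others report (20, 20, 22): truth gives 0; report 12 gives 8 > 0. Violating.
Others report (20, 22, 20): truth gives 0; report 12 gives 8 > 0. Violating.
Others report (20, 22, 22): truth gives 0; report 12 gives 8 > 0. Violating.
Others report (22, 20, 20): truth gives 0; report 12 gives 8 > 0. Violating.
Others report (2, 2, 2): truth gives 0; no alternative beats it.
Others report (2, 2, 7): truth gives 0; no alternative beats it.
(Checking all 125 profiles: 7 have a profitable deviation, 118 do not.)

7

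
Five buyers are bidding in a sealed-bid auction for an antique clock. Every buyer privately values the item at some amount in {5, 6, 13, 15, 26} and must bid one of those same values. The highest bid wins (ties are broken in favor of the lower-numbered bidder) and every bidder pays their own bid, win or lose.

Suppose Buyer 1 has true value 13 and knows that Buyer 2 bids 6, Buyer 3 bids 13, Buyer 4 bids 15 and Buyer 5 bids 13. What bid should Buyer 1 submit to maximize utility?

Bid 5: loses but pays 5, utility -5.
Bid 6: loses but pays 6, utility -6.
Bid 13: loses but pays 13, utility -13.
Bid 15: wins, pays 15, utility 13 - 15 = -2.
Bid 26: wins, pays 26, utility 13 - 26 = -13.
The best choice is 15 with utility -2.

15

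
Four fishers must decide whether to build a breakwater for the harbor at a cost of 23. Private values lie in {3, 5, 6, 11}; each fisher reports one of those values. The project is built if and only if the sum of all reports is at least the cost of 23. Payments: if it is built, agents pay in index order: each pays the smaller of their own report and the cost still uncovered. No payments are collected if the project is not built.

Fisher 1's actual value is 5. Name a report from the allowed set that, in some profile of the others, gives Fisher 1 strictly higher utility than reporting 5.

Suppose Fisher 2 reports 3, Fisher 3 reports 6 and Fisher 4 reports 11.
Report 5: project built, pays 5, utility 5 - 5 = 0.
Report 3: project built, pays 3, utility 5 - 3 = 2.
So reporting 3 beats truth here (2 > 0).

3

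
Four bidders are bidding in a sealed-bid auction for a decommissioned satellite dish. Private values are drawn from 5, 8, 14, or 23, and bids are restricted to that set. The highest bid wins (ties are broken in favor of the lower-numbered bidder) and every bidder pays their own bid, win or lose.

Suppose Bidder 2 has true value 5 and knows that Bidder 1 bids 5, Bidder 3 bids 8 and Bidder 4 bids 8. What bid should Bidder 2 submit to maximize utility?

Bid 5: loses but pays 5, utility -5.
Bid 8: wins, pays 8, utility 5 - 8 = -3.
Bid 14: wins, pays 14, utility 5 - 14 = -9.
Bid 23: wins, pays 23, utility 5 - 23 = -18.
The best choice is 8 with utility -3.

8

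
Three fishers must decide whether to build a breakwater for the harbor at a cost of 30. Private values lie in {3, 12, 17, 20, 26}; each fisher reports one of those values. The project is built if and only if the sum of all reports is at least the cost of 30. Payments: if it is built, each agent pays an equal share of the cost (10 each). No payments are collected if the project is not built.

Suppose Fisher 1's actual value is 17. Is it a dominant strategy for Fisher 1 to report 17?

Consider the case where Fisher 2 reports 3 and Fisher 3 reports 3.
Truthful report 17: project not built, utility 0.
Report 26 instead: project built, pays 10, utility 17 - 10 = 7.
Since 7 > 0, reporting 26 is strictly better here, so truthful reporting is not dominant.

No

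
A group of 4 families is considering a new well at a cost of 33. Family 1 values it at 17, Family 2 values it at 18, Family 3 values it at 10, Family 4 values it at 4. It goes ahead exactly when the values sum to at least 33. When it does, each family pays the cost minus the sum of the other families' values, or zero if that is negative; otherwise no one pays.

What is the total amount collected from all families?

3

Total value 49 ≥ cost 33, so it is built.
Family 1: others sum to 32; max(0, 33 - 32) = 1.
Family 2: others sum to 31; max(0, 33 - 31) = 2.
Family 3: others sum to 39; max(0, 33 - 39) = 0.
Family 4: others sum to 45; max(0, 33 - 45) = 0.
Total collected = 1 + 2 + 0 + 0 = 3.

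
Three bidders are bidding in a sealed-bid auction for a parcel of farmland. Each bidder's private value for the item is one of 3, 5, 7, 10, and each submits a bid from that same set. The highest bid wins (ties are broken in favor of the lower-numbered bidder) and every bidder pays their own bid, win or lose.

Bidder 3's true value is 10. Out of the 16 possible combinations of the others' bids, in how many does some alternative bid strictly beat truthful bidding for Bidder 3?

Others bid (3, 3): truth gives 0; bid 5 gives 5 > 0. Violating.
Others bid (3, 5): truth gives 0; bid 7 gives 3 > 0. Violating.
Others bid (3, 10): truth gives -10; bid 3 gives -3 > -10. Violating.
Others bid (5, 3): truth gives 0; bid 7 gives 3 > 0. Violating.
Others bid (3, 7): truth gives 0; no alternative beats it.
Others bid (5, 7): truth gives 0; no alternative beats it.
(Checking all 16 profiles: 11 have a profitable deviation, 5 do not.)

11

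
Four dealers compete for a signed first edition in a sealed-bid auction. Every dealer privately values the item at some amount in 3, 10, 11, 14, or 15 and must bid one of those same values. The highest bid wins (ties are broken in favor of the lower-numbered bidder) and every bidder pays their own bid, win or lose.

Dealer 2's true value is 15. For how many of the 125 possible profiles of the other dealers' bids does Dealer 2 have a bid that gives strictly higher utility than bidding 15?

73

Others bid (3, 3, 3): truth gives 0; bid 10 gives 5 > 0. Violating.
Others bid (3, 3, 10): truth gives 0; bid 10 gives 5 > 0. Violating.
Others bid (3, 3, 11): truth gives 0; bid 11 gives 4 > 0. Violating.
Others bid (3, 3, 14): truth gives 0; bid 14 gives 1 > 0. Violating.
Others bid (3, 3, 15): truth gives 0; no alternative beats it.
Others bid (3, 10, 15): truth gives 0; no alternative beats it.
(Checking all 125 profiles: 73 have a profitable deviation, 52 do not.)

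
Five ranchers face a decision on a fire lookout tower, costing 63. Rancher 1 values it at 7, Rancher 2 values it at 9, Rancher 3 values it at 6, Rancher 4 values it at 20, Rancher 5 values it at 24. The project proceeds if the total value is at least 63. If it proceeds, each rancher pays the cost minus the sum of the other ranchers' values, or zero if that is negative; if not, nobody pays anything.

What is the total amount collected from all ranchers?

Total value 66 ≥ cost 63, so it is built.
Rancher 1: others sum to 59; max(0, 63 - 59) = 4.
Rancher 2: others sum to 57; max(0, 63 - 57) = 6.
Rancher 3: others sum to 60; max(0, 63 - 60) = 3.
Rancher 4: others sum to 46; max(0, 63 - 46) = 17.
Rancher 5: others sum to 42; max(0, 63 - 42) = 21.
Total collected = 4 + 6 + 3 + 17 + 21 = 51.

51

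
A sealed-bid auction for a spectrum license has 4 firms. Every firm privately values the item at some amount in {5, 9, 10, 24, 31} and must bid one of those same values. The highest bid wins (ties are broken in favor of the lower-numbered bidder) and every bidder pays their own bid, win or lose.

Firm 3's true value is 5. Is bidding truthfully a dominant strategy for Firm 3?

Consider the case where Firm 1 bids 5, Firm 2 bids 5 and Firm 4 bids 5.
Truthful bid 5: loses but pays 5, utility -5.
Bid 9 instead: wins, pays 9, utility 5 - 9 = -4.
Since -4 > -5, bidding 9 is strictly better here, so truthful bidding is not dominant.

No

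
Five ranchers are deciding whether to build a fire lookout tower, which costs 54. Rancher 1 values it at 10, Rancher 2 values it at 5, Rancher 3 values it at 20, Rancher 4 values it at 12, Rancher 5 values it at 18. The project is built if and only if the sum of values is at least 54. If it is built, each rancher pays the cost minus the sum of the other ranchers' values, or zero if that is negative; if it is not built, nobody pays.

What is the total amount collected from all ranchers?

17

Total value 65 ≥ cost 54, so it is built.
Rancher 1: others sum to 55; max(0, 54 - 55) = 0.
Rancher 2: others sum to 60; max(0, 54 - 60) = 0.
Rancher 3: others sum to 45; max(0, 54 - 45) = 9.
Rancher 4: others sum to 53; max(0, 54 - 53) = 1.
Rancher 5: others sum to 47; max(0, 54 - 47) = 7.
Total collected = 0 + 0 + 9 + 1 + 7 = 17.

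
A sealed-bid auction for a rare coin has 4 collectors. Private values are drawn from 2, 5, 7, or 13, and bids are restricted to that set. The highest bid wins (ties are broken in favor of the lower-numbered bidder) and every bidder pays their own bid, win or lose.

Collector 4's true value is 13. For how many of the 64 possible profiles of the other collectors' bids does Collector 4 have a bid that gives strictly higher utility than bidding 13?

Others bid (2, 2, 2): truth gives 0; bid 5 gives 8 > 0. Violating.
Others bid (2, 2, 5): truth gives 0; bid 7 gives 6 > 0. Violating.
Others bid (2, 2, 13): truth gives -13; bid 2 gives -2 > -13. Violating.
Others bid (2, 5, 2): truth gives 0; bid 7 gives 6 > 0. Violating.
Others bid (2, 2, 7): truth gives 0; no alternative beats it.
Others bid (2, 5, 7): truth gives 0; no alternative beats it.
(Checking all 64 profiles: 45 have a profitable deviation, 19 do not.)

45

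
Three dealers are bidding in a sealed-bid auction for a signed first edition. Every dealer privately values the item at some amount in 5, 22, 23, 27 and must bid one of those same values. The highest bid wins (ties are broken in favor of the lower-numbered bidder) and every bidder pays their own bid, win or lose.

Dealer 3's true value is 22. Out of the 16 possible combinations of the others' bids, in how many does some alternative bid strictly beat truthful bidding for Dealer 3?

Others bid (5, 22): truth gives -22; bid 23 gives -1 > -22. Violating.
Others bid (5, 23): truth gives -22; bid 5 gives -5 > -22. Violating.
Others bid (5, 27): truth gives -22; bid 5 gives -5 > -22. Violating.
Others bid (22, 5): truth gives -22; bid 23 gives -1 > -22. Violating.
Others bid (5, 5): truth gives 0; no alternative beats it.
(Checking all 16 profiles: 15 have a profitable deviation, 1 does not.)

15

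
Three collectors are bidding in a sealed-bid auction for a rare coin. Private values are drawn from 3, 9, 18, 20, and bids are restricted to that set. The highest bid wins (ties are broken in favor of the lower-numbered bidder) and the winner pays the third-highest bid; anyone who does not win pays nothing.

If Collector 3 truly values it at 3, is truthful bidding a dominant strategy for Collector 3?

Yes

Check each profile of the others' bids and compare truth against every alternative bid.
Others bid (3, 3): truth gives 0, best alternative gives 0.
Others bid (3, 9): truth gives 0, best alternative gives 0.
Others bid (3, 18): truth gives 0, best alternative gives 0.
Others bid (3, 20): truth gives 0, best alternative gives 0.
Others bid (9, 3): truth gives 0, best alternative gives 0.
Others bid (9, 9): truth gives 0, best alternative gives 0.
(Remaining 10 profiles checked similarly; truth is weakly best in each.)
In every case the truthful bid is at least as good as any alternative, so it is a dominant strategy.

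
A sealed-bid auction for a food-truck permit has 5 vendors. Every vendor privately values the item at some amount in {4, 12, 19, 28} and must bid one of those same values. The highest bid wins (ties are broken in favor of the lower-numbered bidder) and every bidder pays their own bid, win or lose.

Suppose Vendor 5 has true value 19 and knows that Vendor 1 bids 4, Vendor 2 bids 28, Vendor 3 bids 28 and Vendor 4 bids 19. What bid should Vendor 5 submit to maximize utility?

4

Bid 4: loses but pays 4, utility -4.
Bid 12: loses but pays 12, utility -12.
Bid 19: loses but pays 19, utility -19.
Bid 28: loses but pays 28, utility -28.
The best choice is 4 with utility -4.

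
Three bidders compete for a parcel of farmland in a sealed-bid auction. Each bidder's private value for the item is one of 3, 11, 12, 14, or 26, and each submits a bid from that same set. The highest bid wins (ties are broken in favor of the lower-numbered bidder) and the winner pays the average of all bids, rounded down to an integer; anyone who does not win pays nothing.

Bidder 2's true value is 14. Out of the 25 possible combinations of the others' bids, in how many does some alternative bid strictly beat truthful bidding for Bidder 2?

5

Others bid (3, 3): truth gives 8; bid 11 gives 9 > 8. Violating.
Others bid (3, 11): truth gives 5; bid 11 gives 6 > 5. Violating.
Others bid (11, 3): truth gives 5; bid 12 gives 6 > 5. Violating.
Others bid (11, 11): truth gives 2; bid 12 gives 3 > 2. Violating.
Others bid (3, 12): truth gives 5; no alternative beats it.
Others bid (3, 14): truth gives 4; no alternative beats it.
(Checking all 25 profiles: 5 have a profitable deviation, 20 do not.)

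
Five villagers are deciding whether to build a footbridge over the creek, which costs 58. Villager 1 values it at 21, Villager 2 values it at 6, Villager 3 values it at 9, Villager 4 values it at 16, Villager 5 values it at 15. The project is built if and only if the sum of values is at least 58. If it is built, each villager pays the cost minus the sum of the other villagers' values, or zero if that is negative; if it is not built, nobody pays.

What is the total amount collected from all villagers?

Total value 67 ≥ cost 58, so it is built.
Villager 1: others sum to 46; max(0, 58 - 46) = 12.
Villager 2: others sum to 61; max(0, 58 - 61) = 0.
Villager 3: others sum to 58; max(0, 58 - 58) = 0.
Villager 4: others sum to 51; max(0, 58 - 51) = 7.
Villager 5: others sum to 52; max(0, 58 - 52) = 6.
Total collected = 12 + 0 + 0 + 7 + 6 = 25.

25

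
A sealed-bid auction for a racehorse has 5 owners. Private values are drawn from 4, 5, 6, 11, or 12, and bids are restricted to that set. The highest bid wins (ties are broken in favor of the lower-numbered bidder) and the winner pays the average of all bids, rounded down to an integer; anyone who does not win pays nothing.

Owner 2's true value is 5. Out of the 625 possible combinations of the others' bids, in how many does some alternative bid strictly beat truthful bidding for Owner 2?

Others bid (4, 4, 4, 6): truth gives 0; bid 6 gives 1 > 0. Violating.
Others bid (4, 4, 6, 4): truth gives 0; bid 6 gives 1 > 0. Violating.
Others bid (4, 6, 4, 4): truth gives 0; bid 6 gives 1 > 0. Violating.
Others bid (5, 4, 4, 4): truth gives 0; bid 6 gives 1 > 0. Violating.
Others bid (4, 4, 4, 4): truth gives 1; no alternative beats it.
Others bid (4, 4, 4, 5): truth gives 1; no alternative beats it.
(Checking all 625 profiles: 7 have a profitable deviation, 618 do not.)

7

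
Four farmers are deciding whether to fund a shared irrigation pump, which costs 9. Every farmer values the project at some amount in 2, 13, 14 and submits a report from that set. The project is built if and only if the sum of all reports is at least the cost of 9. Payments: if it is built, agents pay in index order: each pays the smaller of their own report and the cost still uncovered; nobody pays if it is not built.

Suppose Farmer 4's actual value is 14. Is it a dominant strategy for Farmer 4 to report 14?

Yes

Check each profile of the others' reports and compare truth against every alternative report.
Others report (2, 2, 13): truth gives 14, best alternative gives 14.
Others report (2, 2, 14): truth gives 14, best alternative gives 14.
Others report (2, 13, 2): truth gives 14, best alternative gives 14.
Others report (2, 13, 13): truth gives 14, best alternative gives 14.
Others report (2, 13, 14): truth gives 14, best alternative gives 14.
Others report (2, 14, 2): truth gives 14, best alternative gives 14.
(Remaining 21 profiles checked similarly; truth is weakly best in each.)
In every case the truthful report is at least as good as any alternative, so it is a dominant strategy.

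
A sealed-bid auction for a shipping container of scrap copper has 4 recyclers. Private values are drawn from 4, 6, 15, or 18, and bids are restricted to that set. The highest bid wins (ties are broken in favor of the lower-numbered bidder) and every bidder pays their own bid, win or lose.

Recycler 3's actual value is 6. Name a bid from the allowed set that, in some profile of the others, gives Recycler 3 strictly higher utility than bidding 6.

4

Suppose Recycler 1 bids 4, Recycler 2 bids 4 and Recycler 4 bids 15.
Bid 6: loses but pays 6, utility -6.
Bid 4: loses but pays 4, utility -4.
So bidding 4 beats truth here (-4 > -6).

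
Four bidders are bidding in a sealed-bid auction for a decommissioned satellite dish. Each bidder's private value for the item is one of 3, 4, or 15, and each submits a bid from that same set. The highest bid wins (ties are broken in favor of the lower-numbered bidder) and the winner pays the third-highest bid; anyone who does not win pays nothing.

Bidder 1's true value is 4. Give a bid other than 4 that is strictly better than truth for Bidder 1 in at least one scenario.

15

Suppose Bidder 2 bids 3, Bidder 3 bids 3 and Bidder 4 bids 15.
Bid 4: loses, pays 0, utility 0.
Bid 15: wins, pays 3, utility 4 - 3 = 1.
So bidding 15 beats truth here (1 > 0).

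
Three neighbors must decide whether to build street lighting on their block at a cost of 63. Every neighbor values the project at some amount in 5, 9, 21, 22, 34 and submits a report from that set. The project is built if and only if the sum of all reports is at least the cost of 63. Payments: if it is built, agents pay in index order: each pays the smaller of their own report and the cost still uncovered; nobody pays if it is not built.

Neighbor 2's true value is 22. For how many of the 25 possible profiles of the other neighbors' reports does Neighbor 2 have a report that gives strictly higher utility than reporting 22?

11

Others report (9, 34): truth gives 0; report 21 gives 1 > 0. Violating.
Others report (21, 21): truth gives 0; report 21 gives 1 > 0. Violating.
Others report (21, 22): truth gives 0; report 21 gives 1 > 0. Violating.
Others report (21, 34): truth gives 0; report 9 gives 13 > 0. Violating.
Others report (5, 5): truth gives 0; no alternative beats it.
Others report (5, 9): truth gives 0; no alternative beats it.
(Checking all 25 profiles: 11 have a profitable deviation, 14 do not.)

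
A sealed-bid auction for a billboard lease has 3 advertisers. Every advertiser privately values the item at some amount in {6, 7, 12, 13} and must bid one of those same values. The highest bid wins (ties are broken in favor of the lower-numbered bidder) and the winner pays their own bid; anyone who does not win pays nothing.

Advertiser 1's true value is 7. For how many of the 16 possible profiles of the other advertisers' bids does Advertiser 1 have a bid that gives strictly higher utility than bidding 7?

Others bid (6, 6): truth gives 0; bid 6 gives 1 > 0. Violating.
Others bid (6, 7): truth gives 0; no alternative beats it.
Others bid (6, 12): truth gives 0; no alternative beats it.
(Checking all 16 profiles: 1 has a profitable deviation, 15 do not.)

1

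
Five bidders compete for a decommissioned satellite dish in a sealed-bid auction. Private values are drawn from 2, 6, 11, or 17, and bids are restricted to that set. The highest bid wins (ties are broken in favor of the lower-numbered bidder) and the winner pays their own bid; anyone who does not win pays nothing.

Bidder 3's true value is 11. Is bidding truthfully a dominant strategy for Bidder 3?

No

Consider the case where Bidder 1 bids 2, Bidder 2 bids 2, Bidder 4 bids 2 and Bidder 5 bids 2.
Truthful bid 11: wins, pays 11, utility 11 - 11 = 0.
Bid 6 instead: wins, pays 6, utility 11 - 6 = 5.
Since 5 > 0, bidding 6 is strictly better here, so truthful bidding is not dominant.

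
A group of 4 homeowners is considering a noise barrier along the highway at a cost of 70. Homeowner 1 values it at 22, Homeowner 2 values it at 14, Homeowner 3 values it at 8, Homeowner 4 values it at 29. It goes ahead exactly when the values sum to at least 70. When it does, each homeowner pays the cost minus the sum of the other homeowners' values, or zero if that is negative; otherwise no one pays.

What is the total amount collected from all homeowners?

61

Total value 73 ≥ cost 70, so it is built.
Homeowner 1: others sum to 51; max(0, 70 - 51) = 19.
Homeowner 2: others sum to 59; max(0, 70 - 59) = 11.
Homeowner 3: others sum to 65; max(0, 70 - 65) = 5.
Homeowner 4: others sum to 44; max(0, 70 - 44) = 26.
Total collected = 19 + 11 + 5 + 26 = 61.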